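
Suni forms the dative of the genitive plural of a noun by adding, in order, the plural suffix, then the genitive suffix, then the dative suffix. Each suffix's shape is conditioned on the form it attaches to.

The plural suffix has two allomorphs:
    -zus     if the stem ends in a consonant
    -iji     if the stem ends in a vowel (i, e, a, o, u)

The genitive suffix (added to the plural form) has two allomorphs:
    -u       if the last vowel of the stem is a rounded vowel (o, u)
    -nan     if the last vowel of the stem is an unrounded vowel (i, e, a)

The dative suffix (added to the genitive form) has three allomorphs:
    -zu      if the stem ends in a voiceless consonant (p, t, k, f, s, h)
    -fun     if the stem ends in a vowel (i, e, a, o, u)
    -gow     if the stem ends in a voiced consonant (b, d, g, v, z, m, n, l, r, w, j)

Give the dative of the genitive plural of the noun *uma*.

Since the final sound of *uma* is /a/ (a vowel), it takes -iji, giving *umaiji*.
The plural form *umaiji*: last vowel = /i/, an unrounded vowel → -nan → *umaijinan*.
The final sound of the genitive form *umaijinan* is /n/, which is a voiced consonant, so the dative suffix is -gow, giving *umaijinangow*.

umaijinangow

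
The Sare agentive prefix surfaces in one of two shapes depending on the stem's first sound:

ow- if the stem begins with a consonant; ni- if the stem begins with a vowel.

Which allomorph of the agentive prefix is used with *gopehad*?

ow-

*gopehad* — first sound /g/ (a consonant) → ow-.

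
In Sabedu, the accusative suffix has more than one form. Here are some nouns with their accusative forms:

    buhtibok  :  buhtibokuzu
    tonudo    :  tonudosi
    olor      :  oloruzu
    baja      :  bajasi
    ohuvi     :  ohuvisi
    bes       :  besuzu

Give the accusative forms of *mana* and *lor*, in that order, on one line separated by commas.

The alternation tracks the final sound of the stem — -uzu when the stem ends in a consonant (*buhtibok*, *olor*, *bes*); -si when the stem ends in a vowel (*tonudo*, *baja*, *ohuvi*).
*mana*: final sound = /a/, a vowel → -si → *manasi*.
*lor* — final sound /r/ (a consonant) → -uzu → *loruzu*.

manasi, loruzu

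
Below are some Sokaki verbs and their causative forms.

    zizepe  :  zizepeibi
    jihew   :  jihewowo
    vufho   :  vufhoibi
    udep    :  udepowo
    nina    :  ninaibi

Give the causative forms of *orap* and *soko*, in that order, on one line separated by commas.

orapowo, sokoibi

The alternation tracks the final sound of the stem — -owo when the stem ends in a consonant (*jihew*, *udep*); -ibi when the stem ends in a vowel (*zizepe*, *vufho*, *nina*).
Since the final sound of *orap* is /p/ (a consonant), it takes -owo, giving *orapowo*.
*soko* — final sound /o/ (a vowel) → -ibi → *sokoibi*.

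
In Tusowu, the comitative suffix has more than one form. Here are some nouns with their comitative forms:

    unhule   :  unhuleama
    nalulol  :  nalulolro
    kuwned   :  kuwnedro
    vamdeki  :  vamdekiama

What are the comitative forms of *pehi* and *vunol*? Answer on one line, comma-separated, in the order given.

The alternation tracks the final sound of the stem — -ro when the stem ends in a consonant (*nalulol*, *kuwned*); -ama when the stem ends in a vowel (*unhule*, *vamdeki*).
*pehi*: final sound = /i/, a vowel → -ama → *pehiama*.
*vunol* — final sound /l/ (a consonant) → -ro → *vunolro*.

pehiama, vunolro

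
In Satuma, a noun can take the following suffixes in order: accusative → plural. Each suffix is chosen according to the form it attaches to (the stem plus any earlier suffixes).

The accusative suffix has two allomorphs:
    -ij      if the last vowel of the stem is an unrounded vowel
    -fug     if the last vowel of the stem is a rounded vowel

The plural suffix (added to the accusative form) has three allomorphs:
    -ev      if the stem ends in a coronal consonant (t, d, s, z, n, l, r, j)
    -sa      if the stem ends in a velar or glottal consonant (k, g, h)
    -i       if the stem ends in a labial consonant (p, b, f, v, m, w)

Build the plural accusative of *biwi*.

biwiijev

Since the last vowel of *biwi* is /i/ (an unrounded vowel), it takes -ij, giving *biwiij*.
The accusative form *biwiij* — final consonant /j/ (coronal) → -ev → *biwiijev*.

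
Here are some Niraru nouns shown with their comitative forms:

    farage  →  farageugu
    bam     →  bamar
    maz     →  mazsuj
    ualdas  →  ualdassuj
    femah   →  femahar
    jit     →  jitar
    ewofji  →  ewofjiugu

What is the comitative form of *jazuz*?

jazuzsuj

The alternation tracks the final sound of the stem — -suj when the stem ends in a sibilant (*maz*, *ualdas*); -ar when the stem ends in a non-sibilant consonant (*bam*, *femah*, *jit*); -ugu when the stem ends in a vowel (*farage*, *ewofji*).
*jazuz* — final sound /z/ (a sibilant) → -suj → *jazuzsuj*.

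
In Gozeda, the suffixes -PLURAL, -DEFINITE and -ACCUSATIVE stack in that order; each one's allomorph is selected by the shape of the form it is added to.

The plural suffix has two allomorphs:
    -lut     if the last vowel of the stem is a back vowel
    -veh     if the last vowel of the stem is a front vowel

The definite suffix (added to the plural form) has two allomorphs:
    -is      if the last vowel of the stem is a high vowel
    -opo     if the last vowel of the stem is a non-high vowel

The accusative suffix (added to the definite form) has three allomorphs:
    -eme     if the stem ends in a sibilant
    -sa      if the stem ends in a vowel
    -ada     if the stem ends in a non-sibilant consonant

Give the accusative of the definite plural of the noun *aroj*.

arojlutiseme

*aroj* — last vowel /o/ (a back vowel) → -lut → *arojlut*.
The plural form *arojlut*: last vowel = /u/, a high vowel → -is → *arojlutis*.
The definite form *arojlutis*: final sound = /s/, a sibilant → -eme → *arojlutiseme*.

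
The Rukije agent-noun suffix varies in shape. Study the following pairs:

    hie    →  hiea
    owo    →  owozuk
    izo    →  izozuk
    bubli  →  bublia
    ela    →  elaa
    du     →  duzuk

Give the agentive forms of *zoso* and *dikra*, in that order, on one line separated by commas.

The suffix is conditioned by the last vowel: -zuk when the last vowel of the stem is a rounded vowel (*owo*, *izo*, *du*); -a when the last vowel of the stem is an unrounded vowel (*hie*, *bubli*, *ela*).
The last vowel of *zoso* is /o/, which is a rounded vowel, so the suffix is -zuk, giving *zosozuk*.
The last vowel of *dikra* is /a/, which is an unrounded vowel, so the suffix is -a, giving *dikraa*.

zosozuk, dikraa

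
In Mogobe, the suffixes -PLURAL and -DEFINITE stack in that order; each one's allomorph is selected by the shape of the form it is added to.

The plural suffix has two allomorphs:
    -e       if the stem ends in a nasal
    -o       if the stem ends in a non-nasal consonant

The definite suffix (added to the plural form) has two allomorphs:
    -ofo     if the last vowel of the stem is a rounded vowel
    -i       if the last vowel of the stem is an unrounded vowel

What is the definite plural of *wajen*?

wajenei

Since the final consonant of *wajen* is /n/ (a nasal), it takes -e, giving *wajene*.
The last vowel of the plural form *wajene* is /e/, which is an unrounded vowel, so the definite suffix is -i, giving *wajenei*.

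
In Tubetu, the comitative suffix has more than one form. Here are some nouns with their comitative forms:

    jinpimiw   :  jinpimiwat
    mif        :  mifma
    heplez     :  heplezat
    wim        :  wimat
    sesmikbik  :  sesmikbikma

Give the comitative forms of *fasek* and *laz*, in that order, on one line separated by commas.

The pattern is voicing of the final consonant: -ma when the stem ends in a voiceless consonant (*mif*, *sesmikbik*); -at when the stem ends in a voiced consonant (*jinpimiw*, *heplez*, *wim*).
*fasek*: final consonant = /k/, voiceless → -ma → *fasekma*.
Since the final consonant of *laz* is /z/ (voiced), it takes -at, giving *lazat*.

fasekma, lazat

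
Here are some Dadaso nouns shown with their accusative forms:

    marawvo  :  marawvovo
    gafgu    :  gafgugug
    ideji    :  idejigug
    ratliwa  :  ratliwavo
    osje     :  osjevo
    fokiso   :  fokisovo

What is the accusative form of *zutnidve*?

The pattern is height harmony: -gug when the last vowel of the stem is a high vowel (*gafgu*, *ideji*); -vo when the last vowel of the stem is a non-high vowel (*marawvo*, *ratliwa*, *osje*, *fokiso*).
*zutnidve*: last vowel = /e/, a non-high vowel → -vo → *zutnidvevo*.

zutnidvevo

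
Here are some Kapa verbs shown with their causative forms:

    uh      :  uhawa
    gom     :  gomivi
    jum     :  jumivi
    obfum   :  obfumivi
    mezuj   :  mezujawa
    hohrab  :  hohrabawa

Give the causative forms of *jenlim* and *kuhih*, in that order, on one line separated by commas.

The suffix is conditioned by the final consonant: -ivi when the stem ends in a nasal (*gom*, *jum*, *obfum*); -awa when the stem ends in a non-nasal consonant (*uh*, *mezuj*, *hohrab*).
*jenlim*: final consonant = /m/, a nasal → -ivi → *jenlimivi*.
Since the final consonant of *kuhih* is /h/ (non-nasal), it takes -awa, giving *kuhihawa*.

jenlimivi, kuhihawa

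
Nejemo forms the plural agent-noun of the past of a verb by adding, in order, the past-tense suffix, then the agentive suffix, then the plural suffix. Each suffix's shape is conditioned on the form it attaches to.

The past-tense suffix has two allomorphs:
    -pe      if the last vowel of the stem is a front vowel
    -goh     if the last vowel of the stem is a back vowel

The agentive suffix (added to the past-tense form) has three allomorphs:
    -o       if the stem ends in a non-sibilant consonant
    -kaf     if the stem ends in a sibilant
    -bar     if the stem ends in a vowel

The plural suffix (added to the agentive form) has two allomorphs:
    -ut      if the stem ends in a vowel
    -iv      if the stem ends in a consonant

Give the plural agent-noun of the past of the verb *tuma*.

*tuma*: last vowel = /a/, a back vowel → -goh → *tumagoh*.
The final sound of the past-tense form *tumagoh* is /h/, which is a non-sibilant consonant, so the agentive suffix is -o, giving *tumagoho*.
Since the final sound of the agentive form *tumagoho* is /o/ (a vowel), it takes -ut, giving *tumagohout*.

tumagohout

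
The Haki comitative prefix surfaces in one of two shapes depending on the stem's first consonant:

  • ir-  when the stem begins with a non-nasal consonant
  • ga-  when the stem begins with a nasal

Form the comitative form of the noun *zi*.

The first consonant of *zi* is /z/, which is non-nasal, so the prefix is ir-, giving *irzi*.

irzi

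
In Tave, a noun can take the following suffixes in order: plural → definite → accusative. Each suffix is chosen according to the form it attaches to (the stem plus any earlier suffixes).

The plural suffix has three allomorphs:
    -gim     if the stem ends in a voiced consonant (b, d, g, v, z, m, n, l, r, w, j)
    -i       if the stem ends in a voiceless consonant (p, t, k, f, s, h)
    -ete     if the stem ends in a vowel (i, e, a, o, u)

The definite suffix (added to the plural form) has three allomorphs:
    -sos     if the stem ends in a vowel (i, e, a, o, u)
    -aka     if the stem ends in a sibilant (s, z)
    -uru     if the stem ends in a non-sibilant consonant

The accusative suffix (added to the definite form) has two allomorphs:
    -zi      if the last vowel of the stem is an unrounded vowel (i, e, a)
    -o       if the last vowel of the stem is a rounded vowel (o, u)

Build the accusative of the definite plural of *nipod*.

*nipod*: final sound = /d/, a voiced consonant → -gim → *nipodgim*.
Since the final sound of the plural form *nipodgim* is /m/ (a non-sibilant consonant), it takes -uru, giving *nipodgimuru*.
Since the last vowel of the definite form *nipodgimuru* is /u/ (a rounded vowel), it takes -o, giving *nipodgimuruo*.

nipodgimuruo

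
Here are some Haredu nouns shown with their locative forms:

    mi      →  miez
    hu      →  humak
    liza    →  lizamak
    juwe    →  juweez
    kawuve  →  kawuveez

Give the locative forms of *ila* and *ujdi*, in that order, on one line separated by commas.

ilamak, ujdiez

The alternation tracks the last vowel of the stem — -ez when the last vowel of the stem is a front vowel (*mi*, *juwe*, *kawuve*); -mak when the last vowel of the stem is a back vowel (*hu*, *liza*).
The last vowel of *ila* is /a/, which is a back vowel, so the suffix is -mak, giving *ilamak*.
*ujdi* — last vowel /i/ (a front vowel) → -ez → *ujdiez*.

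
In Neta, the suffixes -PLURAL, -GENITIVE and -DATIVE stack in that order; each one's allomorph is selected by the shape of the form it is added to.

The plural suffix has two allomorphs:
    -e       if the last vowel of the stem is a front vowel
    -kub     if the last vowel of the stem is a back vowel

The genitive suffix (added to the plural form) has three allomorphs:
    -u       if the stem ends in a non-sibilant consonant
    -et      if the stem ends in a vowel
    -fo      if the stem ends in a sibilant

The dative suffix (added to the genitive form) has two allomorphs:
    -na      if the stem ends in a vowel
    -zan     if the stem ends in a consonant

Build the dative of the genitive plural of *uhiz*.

uhizeetzan

*uhiz*: last vowel = /i/, a front vowel → -e → *uhize*.
The final sound of the plural form *uhize* is /e/, which is a vowel, so the genitive suffix is -et, giving *uhizeet*.
Since the final sound of the genitive form *uhizeet* is /t/ (a consonant), it takes -zan, giving *uhizeetzan*.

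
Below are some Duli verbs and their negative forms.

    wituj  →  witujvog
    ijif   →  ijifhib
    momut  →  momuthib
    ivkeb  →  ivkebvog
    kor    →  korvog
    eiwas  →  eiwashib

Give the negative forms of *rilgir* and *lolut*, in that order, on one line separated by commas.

rilgirvog, loluthib

Looking at the final consonant of each stem: -hib when the stem ends in a voiceless consonant (*ijif*, *momut*, *eiwas*); -vog when the stem ends in a voiced consonant (*wituj*, *ivkeb*, *kor*).
Since the final consonant of *rilgir* is /r/ (voiced), it takes -vog, giving *rilgirvog*.
*lolut*: final consonant = /t/, voiceless → -hib → *loluthib*.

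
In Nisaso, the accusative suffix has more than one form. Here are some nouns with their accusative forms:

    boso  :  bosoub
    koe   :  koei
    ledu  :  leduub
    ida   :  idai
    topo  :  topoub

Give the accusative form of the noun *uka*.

The alternation tracks the last vowel of the stem — -ub when the last vowel of the stem is a rounded vowel (*boso*, *ledu*, *topo*); -i when the last vowel of the stem is an unrounded vowel (*koe*, *ida*).
The last vowel of *uka* is /a/, which is an unrounded vowel, so the suffix is -i, giving *ukai*.

ukai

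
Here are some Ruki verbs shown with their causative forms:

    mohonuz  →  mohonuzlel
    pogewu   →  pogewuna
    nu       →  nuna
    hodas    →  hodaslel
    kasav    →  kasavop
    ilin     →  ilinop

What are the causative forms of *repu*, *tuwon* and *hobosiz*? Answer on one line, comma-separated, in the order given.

repuna, tuwonop, hobosizlel

Looking at the final sound of each stem: -lel when the stem ends in a sibilant (*mohonuz*, *hodas*); -op when the stem ends in a non-sibilant consonant (*kasav*, *ilin*); -na when the stem ends in a vowel (*pogewu*, *nu*).
The final sound of *repu* is /u/, which is a vowel, so the suffix is -na, giving *repuna*.
*tuwon* — final sound /n/ (a non-sibilant consonant) → -op → *tuwonop*.
*hobosiz*: final sound = /z/, a sibilant → -lel → *hobosizlel*.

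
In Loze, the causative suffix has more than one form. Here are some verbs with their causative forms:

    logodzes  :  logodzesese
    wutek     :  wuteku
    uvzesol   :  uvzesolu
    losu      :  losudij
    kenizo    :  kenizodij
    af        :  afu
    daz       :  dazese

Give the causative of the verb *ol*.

The suffix is conditioned by the final sound: -ese when the stem ends in a sibilant (*logodzes*, *daz*); -u when the stem ends in a non-sibilant consonant (*wutek*, *uvzesol*, *af*); -dij when the stem ends in a vowel (*losu*, *kenizo*).
The final sound of *ol* is /l/, which is a non-sibilant consonant, so the suffix is -u, giving *olu*.

olu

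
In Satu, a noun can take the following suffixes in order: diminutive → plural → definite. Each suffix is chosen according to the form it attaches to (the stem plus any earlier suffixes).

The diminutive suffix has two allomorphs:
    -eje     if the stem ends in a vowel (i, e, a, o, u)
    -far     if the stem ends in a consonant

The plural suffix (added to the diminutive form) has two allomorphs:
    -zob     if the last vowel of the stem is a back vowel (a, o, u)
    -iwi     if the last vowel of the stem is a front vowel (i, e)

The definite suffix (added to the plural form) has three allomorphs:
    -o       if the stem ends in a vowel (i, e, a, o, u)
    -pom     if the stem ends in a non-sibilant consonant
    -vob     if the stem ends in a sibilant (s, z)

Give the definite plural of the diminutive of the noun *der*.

The final sound of *der* is /r/, which is a consonant, so the diminutive suffix is -far, giving *derfar*.
Since the last vowel of the diminutive form *derfar* is /a/ (a back vowel), it takes -zob, giving *derfarzob*.
The plural form *derfarzob* — final sound /b/ (a non-sibilant consonant) → -pom → *derfarzobpom*.

derfarzobpom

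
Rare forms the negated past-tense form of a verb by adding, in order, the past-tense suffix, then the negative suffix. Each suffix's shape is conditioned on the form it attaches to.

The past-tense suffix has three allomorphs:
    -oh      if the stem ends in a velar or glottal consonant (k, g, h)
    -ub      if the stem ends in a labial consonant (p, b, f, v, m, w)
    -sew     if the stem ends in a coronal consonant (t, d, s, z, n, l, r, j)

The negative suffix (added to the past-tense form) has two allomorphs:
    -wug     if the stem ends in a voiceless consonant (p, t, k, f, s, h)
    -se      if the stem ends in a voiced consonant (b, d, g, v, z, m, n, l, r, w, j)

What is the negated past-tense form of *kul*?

Since the final consonant of *kul* is /l/ (coronal), it takes -sew, giving *kulsew*.
The final consonant of the past-tense form *kulsew* is /w/, which is voiced, so the negative suffix is -se, giving *kulsewse*.

kulsewse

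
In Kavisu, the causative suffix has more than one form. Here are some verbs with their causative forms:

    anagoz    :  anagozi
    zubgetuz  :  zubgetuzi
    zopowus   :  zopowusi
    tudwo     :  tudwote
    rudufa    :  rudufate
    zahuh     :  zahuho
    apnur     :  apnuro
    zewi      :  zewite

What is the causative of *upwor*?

The alternation tracks the final sound of the stem — -i when the stem ends in a sibilant (*anagoz*, *zubgetuz*, *zopowus*); -o when the stem ends in a non-sibilant consonant (*zahuh*, *apnur*); -te when the stem ends in a vowel (*tudwo*, *rudufa*, *zewi*).
*upwor* — final sound /r/ (a non-sibilant consonant) → -o → *upworo*.

upworo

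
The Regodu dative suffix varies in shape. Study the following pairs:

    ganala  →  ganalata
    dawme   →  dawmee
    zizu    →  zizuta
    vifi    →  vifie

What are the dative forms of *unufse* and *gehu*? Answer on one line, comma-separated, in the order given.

Looking at the last vowel of each stem: -e when the last vowel of the stem is a front vowel (*dawme*, *vifi*); -ta when the last vowel of the stem is a back vowel (*ganala*, *zizu*).
Since the last vowel of *unufse* is /e/ (a front vowel), it takes -e, giving *unufsee*.
Since the last vowel of *gehu* is /u/ (a back vowel), it takes -ta, giving *gehuta*.

unufsee, gehuta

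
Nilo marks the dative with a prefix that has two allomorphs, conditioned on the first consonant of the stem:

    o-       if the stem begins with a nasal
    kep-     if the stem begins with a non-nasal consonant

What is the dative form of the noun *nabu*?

Since the first consonant of *nabu* is /n/ (a nasal), it takes o-, giving *onabu*.

onabu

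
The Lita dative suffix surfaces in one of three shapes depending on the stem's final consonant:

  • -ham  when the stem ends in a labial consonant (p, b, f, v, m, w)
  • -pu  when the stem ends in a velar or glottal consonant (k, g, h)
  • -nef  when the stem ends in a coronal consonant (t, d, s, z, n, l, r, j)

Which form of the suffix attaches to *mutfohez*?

Since the final consonant of *mutfohez* is /z/ (coronal), it takes -nef.

-nef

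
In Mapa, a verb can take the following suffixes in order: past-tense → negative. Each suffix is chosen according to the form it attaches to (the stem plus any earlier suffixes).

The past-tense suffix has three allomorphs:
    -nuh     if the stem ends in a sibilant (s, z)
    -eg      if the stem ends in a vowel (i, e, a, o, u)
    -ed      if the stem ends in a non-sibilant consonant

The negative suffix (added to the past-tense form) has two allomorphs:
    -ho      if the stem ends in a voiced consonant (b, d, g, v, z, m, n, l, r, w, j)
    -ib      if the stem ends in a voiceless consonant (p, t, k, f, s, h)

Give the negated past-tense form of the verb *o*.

oegho

The final sound of *o* is /o/, which is a vowel, so the past-tense suffix is -eg, giving *oeg*.
Since the final consonant of the past-tense form *oeg* is /g/ (voiced), it takes -ho, giving *oegho*.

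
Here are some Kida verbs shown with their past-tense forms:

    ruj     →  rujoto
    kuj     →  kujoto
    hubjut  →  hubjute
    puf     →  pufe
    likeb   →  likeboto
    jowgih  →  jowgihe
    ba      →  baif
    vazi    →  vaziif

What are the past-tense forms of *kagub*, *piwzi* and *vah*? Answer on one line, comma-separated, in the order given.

kaguboto, piwziif, vahe

The alternation tracks the final sound of the stem — -e when the stem ends in a voiceless consonant (*hubjut*, *puf*, *jowgih*); -oto when the stem ends in a voiced consonant (*ruj*, *kuj*, *likeb*); -if when the stem ends in a vowel (*ba*, *vazi*).
*kagub* — final sound /b/ (a voiced consonant) → -oto → *kaguboto*.
*piwzi*: final sound = /i/, a vowel → -if → *piwziif*.
The final sound of *vah* is /h/, which is a voiceless consonant, so the suffix is -e, giving *vahe*.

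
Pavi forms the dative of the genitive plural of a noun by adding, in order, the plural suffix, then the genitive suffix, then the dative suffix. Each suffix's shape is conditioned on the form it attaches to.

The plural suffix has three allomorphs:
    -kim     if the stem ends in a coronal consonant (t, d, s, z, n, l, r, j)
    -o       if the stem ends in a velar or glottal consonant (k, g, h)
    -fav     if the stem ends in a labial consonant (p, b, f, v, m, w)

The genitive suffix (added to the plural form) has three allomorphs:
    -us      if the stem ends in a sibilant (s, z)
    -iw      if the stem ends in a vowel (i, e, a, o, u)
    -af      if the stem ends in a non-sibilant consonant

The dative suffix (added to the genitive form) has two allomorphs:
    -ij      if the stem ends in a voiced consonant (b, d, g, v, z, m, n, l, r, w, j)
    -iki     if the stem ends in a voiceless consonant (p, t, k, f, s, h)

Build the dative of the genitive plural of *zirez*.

Since the final consonant of *zirez* is /z/ (coronal), it takes -kim, giving *zirezkim*.
The final sound of the plural form *zirezkim* is /m/, which is a non-sibilant consonant, so the genitive suffix is -af, giving *zirezkimaf*.
The genitive form *zirezkimaf* — final consonant /f/ (voiceless) → -iki → *zirezkimafiki*.

zirezkimafiki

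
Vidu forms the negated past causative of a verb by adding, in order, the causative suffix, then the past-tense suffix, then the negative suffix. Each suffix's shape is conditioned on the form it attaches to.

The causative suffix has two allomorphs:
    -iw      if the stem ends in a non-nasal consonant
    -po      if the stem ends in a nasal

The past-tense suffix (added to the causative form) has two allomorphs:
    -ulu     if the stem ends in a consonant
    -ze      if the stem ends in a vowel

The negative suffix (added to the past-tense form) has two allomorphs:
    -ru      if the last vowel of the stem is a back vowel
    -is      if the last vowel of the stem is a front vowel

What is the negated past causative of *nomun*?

*nomun* — final consonant /n/ (a nasal) → -po → *nomunpo*.
The final sound of the causative form *nomunpo* is /o/, which is a vowel, so the past-tense suffix is -ze, giving *nomunpoze*.
The past-tense form *nomunpoze*: last vowel = /e/, a front vowel → -is → *nomunpozeis*.

nomunpozeis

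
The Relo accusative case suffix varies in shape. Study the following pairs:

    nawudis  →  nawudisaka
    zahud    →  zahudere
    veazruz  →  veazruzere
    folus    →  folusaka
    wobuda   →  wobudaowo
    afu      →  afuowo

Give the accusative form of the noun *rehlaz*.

rehlazere

Looking at the final sound of each stem: -aka when the stem ends in a voiceless consonant (*nawudis*, *folus*); -ere when the stem ends in a voiced consonant (*zahud*, *veazruz*); -owo when the stem ends in a vowel (*wobuda*, *afu*).
Since the final sound of *rehlaz* is /z/ (a voiced consonant), it takes -ere, giving *rehlazere*.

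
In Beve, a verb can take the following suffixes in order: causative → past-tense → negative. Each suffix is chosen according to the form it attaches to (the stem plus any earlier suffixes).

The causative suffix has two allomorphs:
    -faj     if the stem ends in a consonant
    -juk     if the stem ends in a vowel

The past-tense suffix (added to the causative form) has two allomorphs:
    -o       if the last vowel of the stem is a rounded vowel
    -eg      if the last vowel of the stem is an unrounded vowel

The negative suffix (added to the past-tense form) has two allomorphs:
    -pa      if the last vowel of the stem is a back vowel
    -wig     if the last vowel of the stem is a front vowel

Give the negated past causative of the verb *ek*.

*ek* — final sound /k/ (a consonant) → -faj → *ekfaj*.
The causative form *ekfaj* — last vowel /a/ (an unrounded vowel) → -eg → *ekfajeg*.
The past-tense form *ekfajeg*: last vowel = /e/, a front vowel → -wig → *ekfajegwig*.

ekfajegwig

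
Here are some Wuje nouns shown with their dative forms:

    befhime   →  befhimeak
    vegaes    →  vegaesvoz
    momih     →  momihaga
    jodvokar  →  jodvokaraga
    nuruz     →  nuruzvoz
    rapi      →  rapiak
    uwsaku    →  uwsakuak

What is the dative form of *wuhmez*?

wuhmezvoz

The suffix is conditioned by the final sound: -voz when the stem ends in a sibilant (*vegaes*, *nuruz*); -aga when the stem ends in a non-sibilant consonant (*momih*, *jodvokar*); -ak when the stem ends in a vowel (*befhime*, *rapi*, *uwsaku*).
Since the final sound of *wuhmez* is /z/ (a sibilant), it takes -voz, giving *wuhmezvoz*.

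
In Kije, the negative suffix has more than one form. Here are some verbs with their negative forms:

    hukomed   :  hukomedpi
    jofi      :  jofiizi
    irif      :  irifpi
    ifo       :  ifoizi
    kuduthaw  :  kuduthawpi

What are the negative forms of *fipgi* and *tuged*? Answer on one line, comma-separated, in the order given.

fipgiizi, tugedpi

The pattern is consonant vs. vowel: -pi when the stem ends in a consonant (*hukomed*, *irif*, *kuduthaw*); -izi when the stem ends in a vowel (*jofi*, *ifo*).
*fipgi*: final sound = /i/, a vowel → -izi → *fipgiizi*.
The final sound of *tuged* is /d/, which is a consonant, so the suffix is -pi, giving *tugedpi*.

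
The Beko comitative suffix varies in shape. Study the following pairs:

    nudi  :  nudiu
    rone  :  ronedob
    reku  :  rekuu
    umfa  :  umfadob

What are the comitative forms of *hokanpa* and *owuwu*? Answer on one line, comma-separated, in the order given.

hokanpadob, owuwuu

The suffix is conditioned by the last vowel: -u when the last vowel of the stem is a high vowel (*nudi*, *reku*); -dob when the last vowel of the stem is a non-high vowel (*rone*, *umfa*).
*hokanpa* — last vowel /a/ (a non-high vowel) → -dob → *hokanpadob*.
*owuwu*: last vowel = /u/, a high vowel → -u → *owuwuu*.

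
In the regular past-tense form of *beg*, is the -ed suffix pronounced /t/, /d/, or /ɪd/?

/d/

The stem *beg* ends in a voiced sound other than /d/.
The -ed suffix is realized as /ɪd/ after /t, d/; as /t/ after other voiceless consonants; and as /d/ after other voiced sounds.
So -ed on *beg* is pronounced /d/.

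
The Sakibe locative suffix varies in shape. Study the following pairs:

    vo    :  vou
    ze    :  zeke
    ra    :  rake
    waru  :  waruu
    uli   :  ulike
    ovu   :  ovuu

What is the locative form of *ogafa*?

ogafake

The pattern is rounding harmony: -u when the last vowel of the stem is a rounded vowel (*vo*, *waru*, *ovu*); -ke when the last vowel of the stem is an unrounded vowel (*ze*, *ra*, *uli*).
Since the last vowel of *ogafa* is /a/ (an unrounded vowel), it takes -ke, giving *ogafake*.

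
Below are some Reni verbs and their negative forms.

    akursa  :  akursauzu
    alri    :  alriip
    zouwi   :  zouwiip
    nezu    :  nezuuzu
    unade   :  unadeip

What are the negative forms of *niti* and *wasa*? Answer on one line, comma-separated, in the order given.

The pattern is front/back vowel harmony: -ip when the last vowel of the stem is a front vowel (*alri*, *zouwi*, *unade*); -uzu when the last vowel of the stem is a back vowel (*akursa*, *nezu*).
Since the last vowel of *niti* is /i/ (a front vowel), it takes -ip, giving *nitiip*.
Since the last vowel of *wasa* is /a/ (a back vowel), it takes -uzu, giving *wasauzu*.

nitiip, wasauzu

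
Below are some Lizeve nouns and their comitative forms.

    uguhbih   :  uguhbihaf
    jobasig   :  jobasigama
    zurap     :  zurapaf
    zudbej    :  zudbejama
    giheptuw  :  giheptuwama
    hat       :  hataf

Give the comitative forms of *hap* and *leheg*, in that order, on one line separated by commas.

The alternation tracks the final consonant of the stem — -af when the stem ends in a voiceless consonant (*uguhbih*, *zurap*, *hat*); -ama when the stem ends in a voiced consonant (*jobasig*, *zudbej*, *giheptuw*).
The final consonant of *hap* is /p/, which is voiceless, so the suffix is -af, giving *hapaf*.
*leheg* — final consonant /g/ (voiced) → -ama → *lehegama*.

hapaf, lehegama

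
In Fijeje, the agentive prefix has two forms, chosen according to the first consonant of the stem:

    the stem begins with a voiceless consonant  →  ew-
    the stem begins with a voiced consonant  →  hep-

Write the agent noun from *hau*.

The first consonant of *hau* is /h/, which is voiceless, so the prefix is ew-, giving *ewhau*.

ewhau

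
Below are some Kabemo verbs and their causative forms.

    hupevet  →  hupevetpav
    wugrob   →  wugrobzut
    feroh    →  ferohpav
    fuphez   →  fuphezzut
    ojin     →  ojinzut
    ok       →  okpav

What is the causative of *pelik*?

The pattern is voicing of the final consonant: -pav when the stem ends in a voiceless consonant (*hupevet*, *feroh*, *ok*); -zut when the stem ends in a voiced consonant (*wugrob*, *fuphez*, *ojin*).
*pelik* — final consonant /k/ (voiceless) → -pav → *pelikpav*.

pelikpav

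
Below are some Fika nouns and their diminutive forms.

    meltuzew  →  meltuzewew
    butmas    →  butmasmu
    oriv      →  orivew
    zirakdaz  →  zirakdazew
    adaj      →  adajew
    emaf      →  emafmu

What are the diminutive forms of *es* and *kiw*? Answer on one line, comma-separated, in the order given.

esmu, kiwew

The alternation tracks the final consonant of the stem — -mu when the stem ends in a voiceless consonant (*butmas*, *emaf*); -ew when the stem ends in a voiced consonant (*meltuzew*, *oriv*, *zirakdaz*, *adaj*).
*es*: final consonant = /s/, voiceless → -mu → *esmu*.
*kiw* — final consonant /w/ (voiced) → -ew → *kiwew*.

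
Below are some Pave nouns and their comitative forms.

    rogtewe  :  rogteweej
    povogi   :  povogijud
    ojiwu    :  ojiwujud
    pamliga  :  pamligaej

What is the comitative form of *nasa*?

nasaej

The suffix is conditioned by the last vowel: -jud when the last vowel of the stem is a high vowel (*povogi*, *ojiwu*); -ej when the last vowel of the stem is a non-high vowel (*rogtewe*, *pamliga*).
The last vowel of *nasa* is /a/, which is a non-high vowel, so the suffix is -ej, giving *nasaej*.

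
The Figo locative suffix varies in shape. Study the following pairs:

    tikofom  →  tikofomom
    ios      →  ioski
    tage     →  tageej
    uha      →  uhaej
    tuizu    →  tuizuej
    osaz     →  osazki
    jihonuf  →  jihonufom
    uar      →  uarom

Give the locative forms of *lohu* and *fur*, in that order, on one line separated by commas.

lohuej, furom

The pattern is sibilance of the final sound: -ki when the stem ends in a sibilant (*ios*, *osaz*); -om when the stem ends in a non-sibilant consonant (*tikofom*, *jihonuf*, *uar*); -ej when the stem ends in a vowel (*tage*, *uha*, *tuizu*).
*lohu*: final sound = /u/, a vowel → -ej → *lohuej*.
Since the final sound of *fur* is /r/ (a non-sibilant consonant), it takes -om, giving *furom*.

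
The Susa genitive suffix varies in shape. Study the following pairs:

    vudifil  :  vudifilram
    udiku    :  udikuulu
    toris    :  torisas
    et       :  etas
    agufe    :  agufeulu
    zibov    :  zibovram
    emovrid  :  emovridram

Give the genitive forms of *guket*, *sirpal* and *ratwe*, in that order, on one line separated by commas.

guketas, sirpalram, ratweulu

The suffix is conditioned by the final sound: -as when the stem ends in a voiceless consonant (*toris*, *et*); -ram when the stem ends in a voiced consonant (*vudifil*, *zibov*, *emovrid*); -ulu when the stem ends in a vowel (*udiku*, *agufe*).
*guket* — final sound /t/ (a voiceless consonant) → -as → *guketas*.
The final sound of *sirpal* is /l/, which is a voiced consonant, so the suffix is -ram, giving *sirpalram*.
*ratwe* — final sound /e/ (a vowel) → -ulu → *ratweulu*.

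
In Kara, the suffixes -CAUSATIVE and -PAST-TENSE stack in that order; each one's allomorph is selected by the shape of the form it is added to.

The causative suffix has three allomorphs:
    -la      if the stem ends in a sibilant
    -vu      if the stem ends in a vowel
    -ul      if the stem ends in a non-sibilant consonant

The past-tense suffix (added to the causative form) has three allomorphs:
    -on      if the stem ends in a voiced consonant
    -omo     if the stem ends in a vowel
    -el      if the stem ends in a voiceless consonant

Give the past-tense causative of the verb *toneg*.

tonegulon

The final sound of *toneg* is /g/, which is a non-sibilant consonant, so the causative suffix is -ul, giving *tonegul*.
The final sound of the causative form *tonegul* is /l/, which is a voiced consonant, so the past-tense suffix is -on, giving *tonegulon*.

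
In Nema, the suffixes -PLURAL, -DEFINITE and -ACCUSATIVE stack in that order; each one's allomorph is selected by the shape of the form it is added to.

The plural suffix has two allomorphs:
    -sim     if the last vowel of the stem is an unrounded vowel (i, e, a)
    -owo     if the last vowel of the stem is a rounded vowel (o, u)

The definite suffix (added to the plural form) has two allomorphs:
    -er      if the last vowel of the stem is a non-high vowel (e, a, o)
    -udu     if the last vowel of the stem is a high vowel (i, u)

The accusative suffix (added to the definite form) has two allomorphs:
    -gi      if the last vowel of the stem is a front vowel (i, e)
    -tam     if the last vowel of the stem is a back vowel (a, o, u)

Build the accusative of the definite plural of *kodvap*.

kodvapsimudutam

The last vowel of *kodvap* is /a/, which is an unrounded vowel, so the plural suffix is -sim, giving *kodvapsim*.
The last vowel of the plural form *kodvapsim* is /i/, which is a high vowel, so the definite suffix is -udu, giving *kodvapsimudu*.
The definite form *kodvapsimudu* — last vowel /u/ (a back vowel) → -tam → *kodvapsimudutam*.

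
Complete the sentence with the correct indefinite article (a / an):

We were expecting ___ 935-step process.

a

The indefinite article is chosen by the initial *sound* of the following word, not its spelling.
The number *935* is spoken "nine hundred …", beginning with /naɪn/ — a consonant sound.
So the article is *a*: We were expecting a 935-step process.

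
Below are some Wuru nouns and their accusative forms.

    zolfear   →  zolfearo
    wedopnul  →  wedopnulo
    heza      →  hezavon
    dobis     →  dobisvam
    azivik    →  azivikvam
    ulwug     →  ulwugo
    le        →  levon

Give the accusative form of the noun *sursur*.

Looking at the final sound of each stem: -vam when the stem ends in a voiceless consonant (*dobis*, *azivik*); -o when the stem ends in a voiced consonant (*zolfear*, *wedopnul*, *ulwug*); -von when the stem ends in a vowel (*heza*, *le*).
The final sound of *sursur* is /r/, which is a voiced consonant, so the suffix is -o, giving *sursuro*.

sursuro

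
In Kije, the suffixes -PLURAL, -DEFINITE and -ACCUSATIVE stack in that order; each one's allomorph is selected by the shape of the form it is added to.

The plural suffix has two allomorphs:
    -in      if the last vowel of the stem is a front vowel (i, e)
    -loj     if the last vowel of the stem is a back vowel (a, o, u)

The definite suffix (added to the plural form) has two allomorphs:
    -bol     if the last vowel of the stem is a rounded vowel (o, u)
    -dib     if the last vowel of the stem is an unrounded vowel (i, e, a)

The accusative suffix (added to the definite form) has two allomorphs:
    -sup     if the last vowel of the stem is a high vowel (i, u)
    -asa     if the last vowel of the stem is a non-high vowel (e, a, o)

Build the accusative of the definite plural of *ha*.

*ha*: last vowel = /a/, a back vowel → -loj → *haloj*.
The plural form *haloj*: last vowel = /o/, a rounded vowel → -bol → *halojbol*.
The definite form *halojbol*: last vowel = /o/, a non-high vowel → -asa → *halojbolasa*.

halojbolasa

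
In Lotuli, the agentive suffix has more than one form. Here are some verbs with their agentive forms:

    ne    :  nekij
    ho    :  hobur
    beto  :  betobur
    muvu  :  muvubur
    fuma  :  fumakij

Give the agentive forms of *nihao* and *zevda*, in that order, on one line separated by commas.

nihaobur, zevdakij

The alternation tracks the last vowel of the stem — -bur when the last vowel of the stem is a rounded vowel (*ho*, *beto*, *muvu*); -kij when the last vowel of the stem is an unrounded vowel (*ne*, *fuma*).
*nihao*: last vowel = /o/, a rounded vowel → -bur → *nihaobur*.
*zevda* — last vowel /a/ (an unrounded vowel) → -kij → *zevdakij*.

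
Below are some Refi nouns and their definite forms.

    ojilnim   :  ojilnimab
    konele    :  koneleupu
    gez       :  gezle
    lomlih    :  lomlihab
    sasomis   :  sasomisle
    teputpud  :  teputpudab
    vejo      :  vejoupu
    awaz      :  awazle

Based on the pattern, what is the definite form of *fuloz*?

The alternation tracks the final sound of the stem — -le when the stem ends in a sibilant (*gez*, *sasomis*, *awaz*); -ab when the stem ends in a non-sibilant consonant (*ojilnim*, *lomlih*, *teputpud*); -upu when the stem ends in a vowel (*konele*, *vejo*).
*fuloz*: final sound = /z/, a sibilant → -le → *fulozle*.

fulozle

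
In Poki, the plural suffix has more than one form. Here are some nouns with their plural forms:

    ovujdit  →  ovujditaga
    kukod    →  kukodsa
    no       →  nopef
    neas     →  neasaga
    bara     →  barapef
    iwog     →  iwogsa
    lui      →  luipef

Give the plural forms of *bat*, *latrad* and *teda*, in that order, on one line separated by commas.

bataga, latradsa, tedapef

The alternation tracks the final sound of the stem — -aga when the stem ends in a voiceless consonant (*ovujdit*, *neas*); -sa when the stem ends in a voiced consonant (*kukod*, *iwog*); -pef when the stem ends in a vowel (*no*, *bara*, *lui*).
The final sound of *bat* is /t/, which is a voiceless consonant, so the suffix is -aga, giving *bataga*.
*latrad*: final sound = /d/, a voiced consonant → -sa → *latradsa*.
*teda*: final sound = /a/, a vowel → -pef → *tedapef*.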